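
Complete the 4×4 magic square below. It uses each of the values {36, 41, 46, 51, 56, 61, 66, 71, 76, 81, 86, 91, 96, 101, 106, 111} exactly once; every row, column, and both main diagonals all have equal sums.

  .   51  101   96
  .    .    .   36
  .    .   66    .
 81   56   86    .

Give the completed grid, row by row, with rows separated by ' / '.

The 16 entries sum to 1176, so each line sums to 1176/4 = 294.
Using row 1: 51 + 101 + 96 + ? → (1,1) = 294 − 248 = 46.
From row 4, 294 − (81 + 56 + 86) gives (4,4) = 71.
Column 3: 101 + 66 + 86 + ? = 294, so (2,3) = 41.
The remaining cell in column 4 is (3,4) = 294 − 203 = 91.
Main diagonal: 46 + 66 + 71 + ? = 294, so (2,2) = 111.
From anti-diagonal, 294 − (96 + 41 + 81) gives (3,2) = 76.
Row 2 needs 294; the known cells sum to 188, so (2,1) = 106.
Using row 3: 76 + 66 + 91 + ? → (3,1) = 294 − 233 = 61.

46 51 101 96 / 106 111 41 36 / 61 76 66 91 / 81 56 86 71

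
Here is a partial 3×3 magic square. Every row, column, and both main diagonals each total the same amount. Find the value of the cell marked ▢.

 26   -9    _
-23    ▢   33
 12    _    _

5

Column 1 is complete and sums to 15; that is the magic constant.
Row 1 must total 15; the given cells sum to 17, so (1,3) = -2.
Row 2 needs 15; the known cells sum to 10, so (2,2) = 5.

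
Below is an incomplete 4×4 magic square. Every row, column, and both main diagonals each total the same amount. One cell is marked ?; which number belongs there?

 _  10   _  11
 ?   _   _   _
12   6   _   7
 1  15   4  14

13

Row 4 is complete and sums to 34; that is the magic constant.
Using row 3: 12 + 6 + 7 + ? → (3,3) = 34 − 25 = 9.
From column 2, 34 − (10 + 6 + 15) gives (2,2) = 3.
Column 4 must total 34; the given cells sum to 32, so (2,4) = 2.
From main diagonal, 34 − (3 + 9 + 14) gives (1,1) = 8.
Using anti-diagonal: 11 + 6 + 1 + ? → (2,3) = 34 − 18 = 16.
Row 1 needs 34; the known cells sum to 29, so (1,3) = 5.
Row 2 needs 34; the known cells sum to 21, so (2,1) = 13.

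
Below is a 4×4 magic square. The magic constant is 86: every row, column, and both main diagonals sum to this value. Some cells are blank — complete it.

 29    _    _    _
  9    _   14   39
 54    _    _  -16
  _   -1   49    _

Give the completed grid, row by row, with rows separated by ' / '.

29 4 34 19 / 9 24 14 39 / 54 59 -11 -16 / -6 -1 49 44

Using row 2: 9 + 14 + 39 + ? → (2,2) = 86 − 62 = 24.
Column 1 needs 86; the known cells sum to 92, so (4,1) = -6.
Row 4 needs 86; the known cells sum to 42, so (4,4) = 44.
Column 4: 39 + (-16) + 44 + ? = 86, so (1,4) = 19.
The remaining cell in main diagonal is (3,3) = 86 − 97 = -11.
From anti-diagonal, 86 − (19 + 14 + (-6)) gives (3,2) = 59.
Column 2: 24 + 59 + (-1) + ? = 86, so (1,2) = 4.
From column 3, 86 − (14 + (-11) + 49) gives (1,3) = 34.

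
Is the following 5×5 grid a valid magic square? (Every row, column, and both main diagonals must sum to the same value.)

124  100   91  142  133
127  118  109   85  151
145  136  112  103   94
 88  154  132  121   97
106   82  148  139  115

No — row 1 sums to 590 but row 4 sums to 592.

Row 1: 124 + 100 + 91 + 142 + 133 = 590.
Row 2: 127 + 118 + 109 + 85 + 151 = 590.
Row 3: 145 + 136 + 112 + 103 + 94 = 590.
Row 4: 88 + 154 + 132 + 121 + 97 = 592.
Row 5: 106 + 82 + 148 + 139 + 115 = 590.
Column 1: 124 + 127 + 145 + 88 + 106 = 590.
Column 2: 100 + 118 + 136 + 154 + 82 = 590.
Column 3: 91 + 109 + 112 + 132 + 148 = 592.
Column 4: 142 + 85 + 103 + 121 + 139 = 590.
Column 5: 133 + 151 + 94 + 97 + 115 = 590.
Main diagonal: 124 + 118 + 112 + 121 + 115 = 590.
Anti-diagonal: 133 + 85 + 112 + 154 + 106 = 590.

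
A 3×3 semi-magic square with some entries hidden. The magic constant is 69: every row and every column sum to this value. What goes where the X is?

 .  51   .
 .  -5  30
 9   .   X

Row 2: -5 + 30 + ? = 69, so (2,1) = 44.
From column 1, 69 − (44 + 9) gives (1,1) = 16.
Column 2 must total 69; the given cells sum to 46, so (3,2) = 23.
Using row 1: 16 + 51 + ? → (1,3) = 69 − 67 = 2.
Using row 3: 9 + 23 + ? → (3,3) = 69 − 32 = 37.

37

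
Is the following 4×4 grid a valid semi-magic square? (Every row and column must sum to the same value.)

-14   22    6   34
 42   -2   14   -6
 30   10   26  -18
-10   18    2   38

Yes

Row 1: -14 + 22 + 6 + 34 = 48.
Row 2: 42 + (-2) + 14 + (-6) = 48.
Row 3: 30 + 10 + 26 + (-18) = 48.
Row 4: -10 + 18 + 2 + 38 = 48.
Column 1: -14 + 42 + 30 + (-10) = 48.
Column 2: 22 + (-2) + 10 + 18 = 48.
Column 3: 6 + 14 + 26 + 2 = 48.
Column 4: 34 + (-6) + (-18) + 38 = 48.
All lines sum to 48.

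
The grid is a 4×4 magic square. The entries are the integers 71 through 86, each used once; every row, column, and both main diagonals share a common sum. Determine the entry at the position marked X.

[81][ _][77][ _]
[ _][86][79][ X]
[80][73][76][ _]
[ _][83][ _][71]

The entries are 71 through 86, which sum to 1256, so each line sums to 1256/4 = 314.
Using row 3: 80 + 73 + 76 + ? → (3,4) = 314 − 229 = 85.
Column 2 needs 314; the known cells sum to 242, so (1,2) = 72.
The remaining cell in column 3 is (4,3) = 314 − 232 = 82.
The remaining cell in row 1 is (1,4) = 314 − 230 = 84.
From row 4, 314 − (83 + 82 + 71) gives (4,1) = 78.
Column 1 needs 314; the known cells sum to 239, so (2,1) = 75.
Column 4: 84 + 85 + 71 + ? = 314, so (2,4) = 74.

74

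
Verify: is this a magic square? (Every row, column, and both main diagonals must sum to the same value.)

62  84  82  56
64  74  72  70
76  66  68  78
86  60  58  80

Row 1: 62 + 84 + 82 + 56 = 284.
Row 2: 64 + 74 + 72 + 70 = 280.
Row 3: 76 + 66 + 68 + 78 = 288.
Row 4: 86 + 60 + 58 + 80 = 284.
Column 1: 62 + 64 + 76 + 86 = 288.
Column 2: 84 + 74 + 66 + 60 = 284.
Column 3: 82 + 72 + 68 + 58 = 280.
Column 4: 56 + 70 + 78 + 80 = 284.
Main diagonal: 62 + 74 + 68 + 80 = 284.
Anti-diagonal: 56 + 72 + 66 + 86 = 280.

No — row 2 sums to 280 but row 3 sums to 288.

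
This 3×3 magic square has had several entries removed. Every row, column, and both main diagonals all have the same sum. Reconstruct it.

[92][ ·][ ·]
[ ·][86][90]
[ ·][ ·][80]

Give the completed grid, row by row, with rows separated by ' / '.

92 78 88 / 82 86 90 / 84 94 80

Main diagonal is already complete: 92 + 86 + 80 = 258, so that is the magic constant.
From row 2, 258 − (86 + 90) gives (2,1) = 82.
From column 1, 258 − (92 + 82) gives (3,1) = 84.
Using column 3: 90 + 80 + ? → (1,3) = 258 − 170 = 88.
Row 1: 92 + 88 + ? = 258, so (1,2) = 78.
Row 3 needs 258; the known cells sum to 164, so (3,2) = 94.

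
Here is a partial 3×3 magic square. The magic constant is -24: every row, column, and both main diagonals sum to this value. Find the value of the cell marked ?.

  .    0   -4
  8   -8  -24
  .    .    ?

4

Row 1: 0 + (-4) + ? = -24, so (1,1) = -20.
Column 1 must total -24; the given cells sum to -12, so (3,1) = -12.
Using column 2: 0 + (-8) + ? → (3,2) = -24 − (-8) = -16.
Using column 3: -4 + (-24) + ? → (3,3) = -24 − (-28) = 4.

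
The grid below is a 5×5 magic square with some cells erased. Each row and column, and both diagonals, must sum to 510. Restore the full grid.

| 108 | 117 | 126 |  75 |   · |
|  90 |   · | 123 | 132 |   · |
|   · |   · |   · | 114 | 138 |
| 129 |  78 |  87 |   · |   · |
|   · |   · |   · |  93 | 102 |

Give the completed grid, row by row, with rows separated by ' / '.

108 117 126 75 84 / 90 99 123 132 66 / 72 81 105 114 138 / 129 78 87 96 120 / 111 135 69 93 102

Row 1 must total 510; the given cells sum to 426, so (1,5) = 84.
The remaining cell in column 4 is (4,4) = 510 − 414 = 96.
Row 4 needs 510; the known cells sum to 390, so (4,5) = 120.
The remaining cell in column 5 is (2,5) = 510 − 444 = 66.
Row 2 needs 510; the known cells sum to 411, so (2,2) = 99.
Using main diagonal: 108 + 99 + 96 + 102 + ? → (3,3) = 510 − 405 = 105.
Anti-diagonal needs 510; the known cells sum to 399, so (5,1) = 111.
The remaining cell in column 1 is (3,1) = 510 − 438 = 72.
The remaining cell in column 3 is (5,3) = 510 − 441 = 69.
From row 3, 510 − (72 + 105 + 114 + 138) gives (3,2) = 81.
Using row 5: 111 + 69 + 93 + 102 + ? → (5,2) = 510 − 375 = 135.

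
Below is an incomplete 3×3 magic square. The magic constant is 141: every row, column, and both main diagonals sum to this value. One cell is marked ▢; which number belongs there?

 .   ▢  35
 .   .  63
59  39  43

Anti-diagonal needs 141; the known cells sum to 94, so (2,2) = 47.
The remaining cell in row 2 is (2,1) = 141 − 110 = 31.
Column 1: 31 + 59 + ? = 141, so (1,1) = 51.
Column 2 must total 141; the given cells sum to 86, so (1,2) = 55.

55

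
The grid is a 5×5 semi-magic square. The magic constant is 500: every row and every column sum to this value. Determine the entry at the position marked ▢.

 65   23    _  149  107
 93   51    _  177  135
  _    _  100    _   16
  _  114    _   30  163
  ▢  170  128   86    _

Using row 1: 65 + 23 + 149 + 107 + ? → (1,3) = 500 − 344 = 156.
Using row 2: 93 + 51 + 177 + 135 + ? → (2,3) = 500 − 456 = 44.
Using column 2: 23 + 51 + 114 + 170 + ? → (3,2) = 500 − 358 = 142.
Using column 3: 156 + 44 + 100 + 128 + ? → (4,3) = 500 − 428 = 72.
Using column 4: 149 + 177 + 30 + 86 + ? → (3,4) = 500 − 442 = 58.
Using column 5: 107 + 135 + 16 + 163 + ? → (5,5) = 500 − 421 = 79.
Row 3 needs 500; the known cells sum to 316, so (3,1) = 184.
The remaining cell in row 4 is (4,1) = 500 − 379 = 121.
Row 5 must total 500; the given cells sum to 463, so (5,1) = 37.

37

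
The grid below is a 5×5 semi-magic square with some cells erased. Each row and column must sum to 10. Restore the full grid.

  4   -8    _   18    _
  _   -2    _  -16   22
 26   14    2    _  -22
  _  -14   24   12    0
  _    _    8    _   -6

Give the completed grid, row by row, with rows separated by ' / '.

Using row 3: 26 + 14 + 2 + (-22) + ? → (3,4) = 10 − 20 = -10.
Row 4: -14 + 24 + 12 + 0 + ? = 10, so (4,1) = -12.
Column 2: -8 + (-2) + 14 + (-14) + ? = 10, so (5,2) = 20.
The remaining cell in column 4 is (5,4) = 10 − 4 = 6.
Column 5: 22 + (-22) + 0 + (-6) + ? = 10, so (1,5) = 16.
Using row 1: 4 + (-8) + 18 + 16 + ? → (1,3) = 10 − 30 = -20.
Using row 5: 20 + 8 + 6 + (-6) + ? → (5,1) = 10 − 28 = -18.
Column 1 must total 10; the given cells sum to 0, so (2,1) = 10.
Column 3 must total 10; the given cells sum to 14, so (2,3) = -4.

4 -8 -20 18 16 / 10 -2 -4 -16 22 / 26 14 2 -10 -22 / -12 -14 24 12 0 / -18 20 8 6 -6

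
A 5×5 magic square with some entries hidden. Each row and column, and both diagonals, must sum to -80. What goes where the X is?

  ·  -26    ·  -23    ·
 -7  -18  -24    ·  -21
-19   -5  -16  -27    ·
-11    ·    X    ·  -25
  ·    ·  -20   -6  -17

From row 2, -80 − (-7 + (-18) + (-24) + (-21)) gives (2,4) = -10.
Row 3 needs -80; the known cells sum to -67, so (3,5) = -13.
The remaining cell in column 4 is (4,4) = -80 − (-66) = -14.
Column 5: -21 + (-13) + (-25) + (-17) + ? = -80, so (1,5) = -4.
Using main diagonal: -18 + (-16) + (-14) + (-17) + ? → (1,1) = -80 − (-65) = -15.
From row 1, -80 − (-15 + (-26) + (-23) + (-4)) gives (1,3) = -12.
Using column 1: -15 + (-7) + (-19) + (-11) + ? → (5,1) = -80 − (-52) = -28.
Using column 3: -12 + (-24) + (-16) + (-20) + ? → (4,3) = -80 − (-72) = -8.

-8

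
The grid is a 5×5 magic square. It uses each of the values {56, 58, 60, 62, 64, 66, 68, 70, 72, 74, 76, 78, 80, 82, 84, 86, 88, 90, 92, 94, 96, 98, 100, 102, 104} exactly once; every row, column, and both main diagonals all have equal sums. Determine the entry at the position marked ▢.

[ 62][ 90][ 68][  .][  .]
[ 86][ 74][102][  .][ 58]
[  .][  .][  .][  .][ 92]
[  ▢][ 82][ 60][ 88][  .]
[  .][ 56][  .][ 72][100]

The 25 entries sum to 2000, so each line sums to 2000/5 = 400.
The remaining cell in row 2 is (2,4) = 400 − 320 = 80.
Using column 2: 90 + 74 + 82 + 56 + ? → (3,2) = 400 − 302 = 98.
Main diagonal needs 400; the known cells sum to 324, so (3,3) = 76.
Column 3 needs 400; the known cells sum to 306, so (5,3) = 94.
Row 5 must total 400; the given cells sum to 322, so (5,1) = 78.
Anti-diagonal must total 400; the given cells sum to 316, so (1,5) = 84.
Using row 1: 62 + 90 + 68 + 84 + ? → (1,4) = 400 − 304 = 96.
The remaining cell in column 4 is (3,4) = 400 − 336 = 64.
The remaining cell in column 5 is (4,5) = 400 − 334 = 66.
Row 3 must total 400; the given cells sum to 330, so (3,1) = 70.
Row 4: 82 + 60 + 88 + 66 + ? = 400, so (4,1) = 104.

104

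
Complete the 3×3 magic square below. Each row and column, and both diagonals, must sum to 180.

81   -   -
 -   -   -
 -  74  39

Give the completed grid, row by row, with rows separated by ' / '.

81 46 53 / 32 60 88 / 67 74 39

Row 3 needs 180; the known cells sum to 113, so (3,1) = 67.
Using column 1: 81 + 67 + ? → (2,1) = 180 − 148 = 32.
Main diagonal must total 180; the given cells sum to 120, so (2,2) = 60.
The remaining cell in anti-diagonal is (1,3) = 180 − 127 = 53.
From row 1, 180 − (81 + 53) gives (1,2) = 46.
Using row 2: 32 + 60 + ? → (2,3) = 180 − 92 = 88.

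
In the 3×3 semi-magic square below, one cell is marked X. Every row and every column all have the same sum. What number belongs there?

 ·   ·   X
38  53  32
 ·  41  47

Row 2 is complete and sums to 123; that is the magic constant.
Row 3 needs 123; the known cells sum to 88, so (3,1) = 35.
Using column 1: 38 + 35 + ? → (1,1) = 123 − 73 = 50.
Column 2 needs 123; the known cells sum to 94, so (1,2) = 29.
Column 3: 32 + 47 + ? = 123, so (1,3) = 44.

44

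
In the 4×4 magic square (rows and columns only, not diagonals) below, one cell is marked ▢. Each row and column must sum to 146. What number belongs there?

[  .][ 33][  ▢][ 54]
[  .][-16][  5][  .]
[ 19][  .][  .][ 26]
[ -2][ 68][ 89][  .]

12

Using row 4: -2 + 68 + 89 + ? → (4,4) = 146 − 155 = -9.
Column 2 must total 146; the given cells sum to 85, so (3,2) = 61.
Column 4 needs 146; the known cells sum to 71, so (2,4) = 75.
Row 2 needs 146; the known cells sum to 64, so (2,1) = 82.
Row 3: 19 + 61 + 26 + ? = 146, so (3,3) = 40.
Column 1 must total 146; the given cells sum to 99, so (1,1) = 47.
Using column 3: 5 + 40 + 89 + ? → (1,3) = 146 − 134 = 12.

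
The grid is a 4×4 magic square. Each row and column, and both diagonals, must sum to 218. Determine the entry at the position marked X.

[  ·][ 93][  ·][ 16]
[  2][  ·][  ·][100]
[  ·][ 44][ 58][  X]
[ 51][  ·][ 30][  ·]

37

Anti-diagonal needs 218; the known cells sum to 111, so (2,3) = 107.
The remaining cell in row 2 is (2,2) = 218 − 209 = 9.
The remaining cell in column 2 is (4,2) = 218 − 146 = 72.
Column 3: 107 + 58 + 30 + ? = 218, so (1,3) = 23.
Row 1 needs 218; the known cells sum to 132, so (1,1) = 86.
Row 4 needs 218; the known cells sum to 153, so (4,4) = 65.
From column 1, 218 − (86 + 2 + 51) gives (3,1) = 79.
Column 4: 16 + 100 + 65 + ? = 218, so (3,4) = 37.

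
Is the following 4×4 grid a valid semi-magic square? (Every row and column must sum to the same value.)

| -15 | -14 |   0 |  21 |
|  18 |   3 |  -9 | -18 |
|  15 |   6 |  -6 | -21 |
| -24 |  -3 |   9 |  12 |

No — column 4 sums to -6 but row 1 sums to -8.

Row 1: -15 + (-14) + 0 + 21 = -8.
Row 2: 18 + 3 + (-9) + (-18) = -6.
Row 3: 15 + 6 + (-6) + (-21) = -6.
Row 4: -24 + (-3) + 9 + 12 = -6.
Column 1: -15 + 18 + 15 + (-24) = -6.
Column 2: -14 + 3 + 6 + (-3) = -8.
Column 3: 0 + (-9) + (-6) + 9 = -6.
Column 4: 21 + (-18) + (-21) + 12 = -6.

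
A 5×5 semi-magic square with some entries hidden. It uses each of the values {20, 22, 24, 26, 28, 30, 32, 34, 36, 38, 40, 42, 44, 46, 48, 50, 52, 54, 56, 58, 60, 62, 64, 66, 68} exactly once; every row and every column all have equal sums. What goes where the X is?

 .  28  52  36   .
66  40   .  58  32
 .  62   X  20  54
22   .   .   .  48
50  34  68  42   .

The 25 entries sum to 1100, so each line sums to 1100/5 = 220.
From row 2, 220 − (66 + 40 + 58 + 32) gives (2,3) = 24.
Using row 5: 50 + 34 + 68 + 42 + ? → (5,5) = 220 − 194 = 26.
Using column 2: 28 + 40 + 62 + 34 + ? → (4,2) = 220 − 164 = 56.
Using column 4: 36 + 58 + 20 + 42 + ? → (4,4) = 220 − 156 = 64.
Column 5: 32 + 54 + 48 + 26 + ? = 220, so (1,5) = 60.
Using row 1: 28 + 52 + 36 + 60 + ? → (1,1) = 220 − 176 = 44.
Row 4 needs 220; the known cells sum to 190, so (4,3) = 30.
Column 1: 44 + 66 + 22 + 50 + ? = 220, so (3,1) = 38.
Column 3 must total 220; the given cells sum to 174, so (3,3) = 46.

46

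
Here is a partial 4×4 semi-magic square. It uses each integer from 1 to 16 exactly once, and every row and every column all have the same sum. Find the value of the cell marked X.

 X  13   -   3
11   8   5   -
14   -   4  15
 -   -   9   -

The entries are 1 through 16, which sum to 136, so each line sums to 136/4 = 34.
Row 2: 11 + 8 + 5 + ? = 34, so (2,4) = 10.
Row 3 must total 34; the given cells sum to 33, so (3,2) = 1.
The remaining cell in column 2 is (4,2) = 34 − 22 = 12.
Column 3: 5 + 4 + 9 + ? = 34, so (1,3) = 16.
Column 4 must total 34; the given cells sum to 28, so (4,4) = 6.
Using row 1: 13 + 16 + 3 + ? → (1,1) = 34 − 32 = 2.

2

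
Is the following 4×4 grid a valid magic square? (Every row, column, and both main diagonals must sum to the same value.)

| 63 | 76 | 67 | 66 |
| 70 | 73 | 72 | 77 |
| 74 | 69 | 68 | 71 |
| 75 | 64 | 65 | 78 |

Row 1: 63 + 76 + 67 + 66 = 272.
Row 2: 70 + 73 + 72 + 77 = 292.
Row 3: 74 + 69 + 68 + 71 = 282.
Row 4: 75 + 64 + 65 + 78 = 282.
Column 1: 63 + 70 + 74 + 75 = 282.
Column 2: 76 + 73 + 69 + 64 = 282.
Column 3: 67 + 72 + 68 + 65 = 272.
Column 4: 66 + 77 + 71 + 78 = 292.
Main diagonal: 63 + 73 + 68 + 78 = 282.
Anti-diagonal: 66 + 72 + 69 + 75 = 282.

No — main diagonal sums to 282 but row 2 sums to 292.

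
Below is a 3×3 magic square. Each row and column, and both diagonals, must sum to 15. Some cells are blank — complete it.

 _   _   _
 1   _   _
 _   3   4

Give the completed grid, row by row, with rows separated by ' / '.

6 7 2 / 1 5 9 / 8 3 4

From row 3, 15 − (3 + 4) gives (3,1) = 8.
Column 1: 1 + 8 + ? = 15, so (1,1) = 6.
The remaining cell in main diagonal is (2,2) = 15 − 10 = 5.
Anti-diagonal must total 15; the given cells sum to 13, so (1,3) = 2.
From row 1, 15 − (6 + 2) gives (1,2) = 7.
The remaining cell in row 2 is (2,3) = 15 − 6 = 9.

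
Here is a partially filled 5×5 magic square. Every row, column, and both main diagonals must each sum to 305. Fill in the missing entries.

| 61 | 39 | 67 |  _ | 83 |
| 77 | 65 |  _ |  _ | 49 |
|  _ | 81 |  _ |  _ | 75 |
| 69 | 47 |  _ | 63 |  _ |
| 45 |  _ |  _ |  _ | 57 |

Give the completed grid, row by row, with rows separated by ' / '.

61 39 67 55 83 / 77 65 43 71 49 / 53 81 59 37 75 / 69 47 85 63 41 / 45 73 51 79 57

Using row 1: 61 + 39 + 67 + 83 + ? → (1,4) = 305 − 250 = 55.
Column 1 needs 305; the known cells sum to 252, so (3,1) = 53.
Column 2 needs 305; the known cells sum to 232, so (5,2) = 73.
Column 5 must total 305; the given cells sum to 264, so (4,5) = 41.
Main diagonal must total 305; the given cells sum to 246, so (3,3) = 59.
Anti-diagonal must total 305; the given cells sum to 234, so (2,4) = 71.
The remaining cell in row 2 is (2,3) = 305 − 262 = 43.
Row 3: 53 + 81 + 59 + 75 + ? = 305, so (3,4) = 37.
Row 4: 69 + 47 + 63 + 41 + ? = 305, so (4,3) = 85.
Using column 3: 67 + 43 + 59 + 85 + ? → (5,3) = 305 − 254 = 51.
Column 4 needs 305; the known cells sum to 226, so (5,4) = 79.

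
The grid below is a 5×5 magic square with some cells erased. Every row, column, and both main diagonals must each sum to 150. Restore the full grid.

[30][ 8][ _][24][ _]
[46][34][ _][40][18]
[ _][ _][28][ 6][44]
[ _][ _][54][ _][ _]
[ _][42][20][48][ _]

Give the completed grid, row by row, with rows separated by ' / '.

30 8 36 24 52 / 46 34 12 40 18 / 22 50 28 6 44 / 38 16 54 32 10 / 14 42 20 48 26

The remaining cell in row 2 is (2,3) = 150 − 138 = 12.
Using column 3: 12 + 28 + 54 + 20 + ? → (1,3) = 150 − 114 = 36.
From column 4, 150 − (24 + 40 + 6 + 48) gives (4,4) = 32.
The remaining cell in main diagonal is (5,5) = 150 − 124 = 26.
Row 1: 30 + 8 + 36 + 24 + ? = 150, so (1,5) = 52.
The remaining cell in row 5 is (5,1) = 150 − 136 = 14.
Column 5: 52 + 18 + 44 + 26 + ? = 150, so (4,5) = 10.
The remaining cell in anti-diagonal is (4,2) = 150 − 134 = 16.
The remaining cell in row 4 is (4,1) = 150 − 112 = 38.
Column 1: 30 + 46 + 38 + 14 + ? = 150, so (3,1) = 22.
From column 2, 150 − (8 + 34 + 16 + 42) gives (3,2) = 50.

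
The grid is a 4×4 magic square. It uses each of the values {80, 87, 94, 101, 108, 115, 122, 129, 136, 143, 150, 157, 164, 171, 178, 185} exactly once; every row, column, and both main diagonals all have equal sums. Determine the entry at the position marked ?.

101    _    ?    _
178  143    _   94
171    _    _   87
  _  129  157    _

136

The 16 entries sum to 2120, so each line sums to 2120/4 = 530.
Using row 2: 178 + 143 + 94 + ? → (2,3) = 530 − 415 = 115.
Column 1: 101 + 178 + 171 + ? = 530, so (4,1) = 80.
Using row 4: 80 + 129 + 157 + ? → (4,4) = 530 − 366 = 164.
Using column 4: 94 + 87 + 164 + ? → (1,4) = 530 − 345 = 185.
Main diagonal must total 530; the given cells sum to 408, so (3,3) = 122.
From anti-diagonal, 530 − (185 + 115 + 80) gives (3,2) = 150.
From column 2, 530 − (143 + 150 + 129) gives (1,2) = 108.
Using column 3: 115 + 122 + 157 + ? → (1,3) = 530 − 394 = 136.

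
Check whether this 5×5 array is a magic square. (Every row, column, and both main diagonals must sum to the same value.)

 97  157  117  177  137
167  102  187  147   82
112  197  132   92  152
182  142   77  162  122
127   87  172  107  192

Yes

Row 1: 97 + 157 + 117 + 177 + 137 = 685.
Row 2: 167 + 102 + 187 + 147 + 82 = 685.
Row 3: 112 + 197 + 132 + 92 + 152 = 685.
Row 4: 182 + 142 + 77 + 162 + 122 = 685.
Row 5: 127 + 87 + 172 + 107 + 192 = 685.
Column 1: 97 + 167 + 112 + 182 + 127 = 685.
Column 2: 157 + 102 + 197 + 142 + 87 = 685.
Column 3: 117 + 187 + 132 + 77 + 172 = 685.
Column 4: 177 + 147 + 92 + 162 + 107 = 685.
Column 5: 137 + 82 + 152 + 122 + 192 = 685.
Main diagonal: 97 + 102 + 132 + 162 + 192 = 685.
Anti-diagonal: 137 + 147 + 132 + 142 + 127 = 685.
All lines sum to 685.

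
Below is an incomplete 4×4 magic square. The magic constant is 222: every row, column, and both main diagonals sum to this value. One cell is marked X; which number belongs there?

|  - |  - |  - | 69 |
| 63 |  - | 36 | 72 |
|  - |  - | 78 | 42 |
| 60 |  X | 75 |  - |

Row 2 needs 222; the known cells sum to 171, so (2,2) = 51.
Using column 3: 36 + 78 + 75 + ? → (1,3) = 222 − 189 = 33.
From column 4, 222 − (69 + 72 + 42) gives (4,4) = 39.
The remaining cell in main diagonal is (1,1) = 222 − 168 = 54.
Anti-diagonal must total 222; the given cells sum to 165, so (3,2) = 57.
Row 1: 54 + 33 + 69 + ? = 222, so (1,2) = 66.
Row 3: 57 + 78 + 42 + ? = 222, so (3,1) = 45.
Row 4: 60 + 75 + 39 + ? = 222, so (4,2) = 48.

48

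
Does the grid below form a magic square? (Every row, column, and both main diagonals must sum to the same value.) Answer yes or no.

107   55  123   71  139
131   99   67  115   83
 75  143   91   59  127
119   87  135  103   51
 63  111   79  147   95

Yes

Row 1: 107 + 55 + 123 + 71 + 139 = 495.
Row 2: 131 + 99 + 67 + 115 + 83 = 495.
Row 3: 75 + 143 + 91 + 59 + 127 = 495.
Row 4: 119 + 87 + 135 + 103 + 51 = 495.
Row 5: 63 + 111 + 79 + 147 + 95 = 495.
Column 1: 107 + 131 + 75 + 119 + 63 = 495.
Column 2: 55 + 99 + 143 + 87 + 111 = 495.
Column 3: 123 + 67 + 91 + 135 + 79 = 495.
Column 4: 71 + 115 + 59 + 103 + 147 = 495.
Column 5: 139 + 83 + 127 + 51 + 95 = 495.
Main diagonal: 107 + 99 + 91 + 103 + 95 = 495.
Anti-diagonal: 139 + 115 + 91 + 87 + 63 = 495.
All lines sum to 495.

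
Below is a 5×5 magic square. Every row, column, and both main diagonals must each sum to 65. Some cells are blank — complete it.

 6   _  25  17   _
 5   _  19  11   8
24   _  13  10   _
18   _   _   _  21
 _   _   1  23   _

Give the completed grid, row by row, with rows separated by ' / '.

Using row 2: 5 + 19 + 11 + 8 + ? → (2,2) = 65 − 43 = 22.
Column 1 must total 65; the given cells sum to 53, so (5,1) = 12.
From column 3, 65 − (25 + 19 + 13 + 1) gives (4,3) = 7.
Using column 4: 17 + 11 + 10 + 23 + ? → (4,4) = 65 − 61 = 4.
Main diagonal needs 65; the known cells sum to 45, so (5,5) = 20.
The remaining cell in row 4 is (4,2) = 65 − 50 = 15.
Row 5: 12 + 1 + 23 + 20 + ? = 65, so (5,2) = 9.
From anti-diagonal, 65 − (11 + 13 + 15 + 12) gives (1,5) = 14.
Row 1 must total 65; the given cells sum to 62, so (1,2) = 3.
Using column 2: 3 + 22 + 15 + 9 + ? → (3,2) = 65 − 49 = 16.
The remaining cell in column 5 is (3,5) = 65 − 63 = 2.

6 3 25 17 14 / 5 22 19 11 8 / 24 16 13 10 2 / 18 15 7 4 21 / 12 9 1 23 20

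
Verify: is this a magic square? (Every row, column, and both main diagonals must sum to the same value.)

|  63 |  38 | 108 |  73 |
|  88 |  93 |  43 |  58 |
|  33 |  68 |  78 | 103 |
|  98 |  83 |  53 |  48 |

Row 1: 63 + 38 + 108 + 73 = 282.
Row 2: 88 + 93 + 43 + 58 = 282.
Row 3: 33 + 68 + 78 + 103 = 282.
Row 4: 98 + 83 + 53 + 48 = 282.
Column 1: 63 + 88 + 33 + 98 = 282.
Column 2: 38 + 93 + 68 + 83 = 282.
Column 3: 108 + 43 + 78 + 53 = 282.
Column 4: 73 + 58 + 103 + 48 = 282.
Main diagonal: 63 + 93 + 78 + 48 = 282.
Anti-diagonal: 73 + 43 + 68 + 98 = 282.
All lines sum to 282.

Yes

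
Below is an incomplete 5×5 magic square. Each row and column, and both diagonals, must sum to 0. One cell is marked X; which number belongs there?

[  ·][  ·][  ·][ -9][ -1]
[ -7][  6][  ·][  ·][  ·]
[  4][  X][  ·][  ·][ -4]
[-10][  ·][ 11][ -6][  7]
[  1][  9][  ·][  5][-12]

Row 4 needs 0; the known cells sum to 2, so (4,2) = -2.
Row 5 needs 0; the known cells sum to 3, so (5,3) = -3.
From column 1, 0 − (-7 + 4 + (-10) + 1) gives (1,1) = 12.
Column 5: -1 + (-4) + 7 + (-12) + ? = 0, so (2,5) = 10.
From main diagonal, 0 − (12 + 6 + (-6) + (-12)) gives (3,3) = 0.
From anti-diagonal, 0 − (-1 + 0 + (-2) + 1) gives (2,4) = 2.
Using row 2: -7 + 6 + 2 + 10 + ? → (2,3) = 0 − 11 = -11.
Column 3 must total 0; the given cells sum to -3, so (1,3) = 3.
Column 4 must total 0; the given cells sum to -8, so (3,4) = 8.
From row 1, 0 − (12 + 3 + (-9) + (-1)) gives (1,2) = -5.
The remaining cell in row 3 is (3,2) = 0 − 8 = -8.

-8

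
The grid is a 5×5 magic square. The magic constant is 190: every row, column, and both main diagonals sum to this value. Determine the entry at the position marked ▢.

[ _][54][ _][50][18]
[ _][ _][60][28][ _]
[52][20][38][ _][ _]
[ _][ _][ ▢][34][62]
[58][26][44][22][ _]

From row 5, 190 − (58 + 26 + 44 + 22) gives (5,5) = 40.
Using column 4: 50 + 28 + 34 + 22 + ? → (3,4) = 190 − 134 = 56.
Anti-diagonal must total 190; the given cells sum to 142, so (4,2) = 48.
Using row 3: 52 + 20 + 38 + 56 + ? → (3,5) = 190 − 166 = 24.
The remaining cell in column 2 is (2,2) = 190 − 148 = 42.
From column 5, 190 − (18 + 24 + 62 + 40) gives (2,5) = 46.
Main diagonal must total 190; the given cells sum to 154, so (1,1) = 36.
Row 1: 36 + 54 + 50 + 18 + ? = 190, so (1,3) = 32.
From row 2, 190 − (42 + 60 + 28 + 46) gives (2,1) = 14.
Using column 1: 36 + 14 + 52 + 58 + ? → (4,1) = 190 − 160 = 30.
Column 3: 32 + 60 + 38 + 44 + ? = 190, so (4,3) = 16.

16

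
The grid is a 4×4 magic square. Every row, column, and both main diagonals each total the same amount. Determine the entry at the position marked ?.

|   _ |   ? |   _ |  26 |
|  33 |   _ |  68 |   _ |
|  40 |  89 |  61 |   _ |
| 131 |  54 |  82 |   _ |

Anti-diagonal is complete and sums to 314; that is the magic constant.
Row 3: 40 + 89 + 61 + ? = 314, so (3,4) = 124.
From row 4, 314 − (131 + 54 + 82) gives (4,4) = 47.
Column 1: 33 + 40 + 131 + ? = 314, so (1,1) = 110.
From column 3, 314 − (68 + 61 + 82) gives (1,3) = 103.
The remaining cell in column 4 is (2,4) = 314 − 197 = 117.
From main diagonal, 314 − (110 + 61 + 47) gives (2,2) = 96.
Using row 1: 110 + 103 + 26 + ? → (1,2) = 314 − 239 = 75.

75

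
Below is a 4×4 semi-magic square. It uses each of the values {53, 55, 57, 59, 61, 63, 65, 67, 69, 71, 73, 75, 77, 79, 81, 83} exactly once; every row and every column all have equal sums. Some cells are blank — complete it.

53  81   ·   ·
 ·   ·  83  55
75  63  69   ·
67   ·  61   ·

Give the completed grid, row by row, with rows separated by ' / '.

53 81 59 79 / 77 57 83 55 / 75 63 69 65 / 67 71 61 73

The 16 entries sum to 1088, so each line sums to 1088/4 = 272.
Using row 3: 75 + 63 + 69 + ? → (3,4) = 272 − 207 = 65.
Column 1 must total 272; the given cells sum to 195, so (2,1) = 77.
From column 3, 272 − (83 + 69 + 61) gives (1,3) = 59.
Row 1: 53 + 81 + 59 + ? = 272, so (1,4) = 79.
From row 2, 272 − (77 + 83 + 55) gives (2,2) = 57.
Using column 2: 81 + 57 + 63 + ? → (4,2) = 272 − 201 = 71.
Using column 4: 79 + 55 + 65 + ? → (4,4) = 272 − 199 = 73.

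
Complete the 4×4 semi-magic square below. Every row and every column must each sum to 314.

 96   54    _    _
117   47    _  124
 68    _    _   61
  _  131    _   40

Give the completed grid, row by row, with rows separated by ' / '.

96 54 75 89 / 117 47 26 124 / 68 82 103 61 / 33 131 110 40

Using row 2: 117 + 47 + 124 + ? → (2,3) = 314 − 288 = 26.
From column 1, 314 − (96 + 117 + 68) gives (4,1) = 33.
Column 2 needs 314; the known cells sum to 232, so (3,2) = 82.
From column 4, 314 − (124 + 61 + 40) gives (1,4) = 89.
Using row 1: 96 + 54 + 89 + ? → (1,3) = 314 − 239 = 75.
Row 3 needs 314; the known cells sum to 211, so (3,3) = 103.
Row 4 needs 314; the known cells sum to 204, so (4,3) = 110.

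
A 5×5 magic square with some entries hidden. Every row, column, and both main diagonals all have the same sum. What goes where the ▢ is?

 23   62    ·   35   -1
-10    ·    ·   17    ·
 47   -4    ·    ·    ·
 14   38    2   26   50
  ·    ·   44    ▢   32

-7

Row 4 is complete and sums to 130; that is the magic constant.
The remaining cell in row 1 is (1,3) = 130 − 119 = 11.
The remaining cell in column 1 is (5,1) = 130 − 74 = 56.
Anti-diagonal needs 130; the known cells sum to 110, so (3,3) = 20.
The remaining cell in column 3 is (2,3) = 130 − 77 = 53.
Using main diagonal: 23 + 20 + 26 + 32 + ? → (2,2) = 130 − 101 = 29.
From row 2, 130 − (-10 + 29 + 53 + 17) gives (2,5) = 41.
From column 2, 130 − (62 + 29 + (-4) + 38) gives (5,2) = 5.
Column 5: -1 + 41 + 50 + 32 + ? = 130, so (3,5) = 8.
From row 3, 130 − (47 + (-4) + 20 + 8) gives (3,4) = 59.
Row 5 needs 130; the known cells sum to 137, so (5,4) = -7.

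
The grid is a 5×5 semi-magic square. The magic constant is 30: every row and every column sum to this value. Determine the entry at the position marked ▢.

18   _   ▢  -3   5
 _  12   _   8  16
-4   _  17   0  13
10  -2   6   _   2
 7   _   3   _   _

9

Row 3 must total 30; the given cells sum to 26, so (3,2) = 4.
Row 4 must total 30; the given cells sum to 16, so (4,4) = 14.
Column 1 needs 30; the known cells sum to 31, so (2,1) = -1.
Column 4: -3 + 8 + 0 + 14 + ? = 30, so (5,4) = 11.
Column 5: 5 + 16 + 13 + 2 + ? = 30, so (5,5) = -6.
Row 2 must total 30; the given cells sum to 35, so (2,3) = -5.
Using row 5: 7 + 3 + 11 + (-6) + ? → (5,2) = 30 − 15 = 15.
Column 2: 12 + 4 + (-2) + 15 + ? = 30, so (1,2) = 1.
From column 3, 30 − (-5 + 17 + 6 + 3) gives (1,3) = 9.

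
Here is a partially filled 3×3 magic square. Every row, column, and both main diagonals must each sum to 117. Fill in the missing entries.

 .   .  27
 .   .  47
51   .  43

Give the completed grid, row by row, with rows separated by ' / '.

Row 3 must total 117; the given cells sum to 94, so (3,2) = 23.
Anti-diagonal must total 117; the given cells sum to 78, so (2,2) = 39.
Row 2: 39 + 47 + ? = 117, so (2,1) = 31.
Column 1: 31 + 51 + ? = 117, so (1,1) = 35.
Column 2: 39 + 23 + ? = 117, so (1,2) = 55.

35 55 27 / 31 39 47 / 51 23 43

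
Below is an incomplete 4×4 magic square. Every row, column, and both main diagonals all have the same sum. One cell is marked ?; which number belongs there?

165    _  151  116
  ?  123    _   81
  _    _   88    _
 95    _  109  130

Main diagonal is complete and sums to 506; that is the magic constant.
From row 1, 506 − (165 + 151 + 116) gives (1,2) = 74.
Row 4 needs 506; the known cells sum to 334, so (4,2) = 172.
Column 2 needs 506; the known cells sum to 369, so (3,2) = 137.
Using column 3: 151 + 88 + 109 + ? → (2,3) = 506 − 348 = 158.
Column 4: 116 + 81 + 130 + ? = 506, so (3,4) = 179.
Row 2 needs 506; the known cells sum to 362, so (2,1) = 144.

144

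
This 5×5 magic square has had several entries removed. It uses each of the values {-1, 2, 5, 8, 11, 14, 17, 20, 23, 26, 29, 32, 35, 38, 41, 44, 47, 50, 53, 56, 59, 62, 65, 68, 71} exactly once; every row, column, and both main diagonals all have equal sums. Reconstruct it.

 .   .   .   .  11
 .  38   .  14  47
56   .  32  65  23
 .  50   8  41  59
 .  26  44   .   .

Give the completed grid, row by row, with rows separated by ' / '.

The 25 entries sum to 875, so each line sums to 875/5 = 175.
From row 3, 175 − (56 + 32 + 65 + 23) gives (3,2) = -1.
Row 4 must total 175; the given cells sum to 158, so (4,1) = 17.
Column 2: 38 + (-1) + 50 + 26 + ? = 175, so (1,2) = 62.
Using column 5: 11 + 47 + 23 + 59 + ? → (5,5) = 175 − 140 = 35.
Using main diagonal: 38 + 32 + 41 + 35 + ? → (1,1) = 175 − 146 = 29.
Anti-diagonal must total 175; the given cells sum to 107, so (5,1) = 68.
The remaining cell in row 5 is (5,4) = 175 − 173 = 2.
Column 1 must total 175; the given cells sum to 170, so (2,1) = 5.
Using column 4: 14 + 65 + 41 + 2 + ? → (1,4) = 175 − 122 = 53.
Using row 1: 29 + 62 + 53 + 11 + ? → (1,3) = 175 − 155 = 20.
Row 2 must total 175; the given cells sum to 104, so (2,3) = 71.

29 62 20 53 11 / 5 38 71 14 47 / 56 -1 32 65 23 / 17 50 8 41 59 / 68 26 44 2 35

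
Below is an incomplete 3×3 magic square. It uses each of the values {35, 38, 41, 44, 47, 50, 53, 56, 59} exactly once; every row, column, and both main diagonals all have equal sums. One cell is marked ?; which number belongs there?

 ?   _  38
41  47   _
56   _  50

44

The 9 entries sum to 423, so each line sums to 423/3 = 141.
Row 2 must total 141; the given cells sum to 88, so (2,3) = 53.
The remaining cell in row 3 is (3,2) = 141 − 106 = 35.
Using column 1: 41 + 56 + ? → (1,1) = 141 − 97 = 44.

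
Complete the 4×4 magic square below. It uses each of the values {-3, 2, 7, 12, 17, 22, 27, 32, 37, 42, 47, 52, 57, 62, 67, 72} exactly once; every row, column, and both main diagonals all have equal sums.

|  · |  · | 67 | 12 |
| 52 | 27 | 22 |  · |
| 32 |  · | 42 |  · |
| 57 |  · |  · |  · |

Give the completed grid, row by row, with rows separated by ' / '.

-3 62 67 12 / 52 27 22 37 / 32 47 42 17 / 57 2 7 72

The 16 entries sum to 552, so each line sums to 552/4 = 138.
Using row 2: 52 + 27 + 22 + ? → (2,4) = 138 − 101 = 37.
Column 1 must total 138; the given cells sum to 141, so (1,1) = -3.
From column 3, 138 − (67 + 22 + 42) gives (4,3) = 7.
The remaining cell in main diagonal is (4,4) = 138 − 66 = 72.
From anti-diagonal, 138 − (12 + 22 + 57) gives (3,2) = 47.
Row 1 must total 138; the given cells sum to 76, so (1,2) = 62.
Using row 3: 32 + 47 + 42 + ? → (3,4) = 138 − 121 = 17.
From row 4, 138 − (57 + 7 + 72) gives (4,2) = 2.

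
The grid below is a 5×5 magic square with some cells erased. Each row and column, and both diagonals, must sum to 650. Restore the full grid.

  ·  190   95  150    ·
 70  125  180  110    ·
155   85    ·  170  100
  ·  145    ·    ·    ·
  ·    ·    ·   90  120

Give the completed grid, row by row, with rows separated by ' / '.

135 190 95 150 80 / 70 125 180 110 165 / 155 85 140 170 100 / 115 145 75 130 185 / 175 105 160 90 120

Row 2 must total 650; the given cells sum to 485, so (2,5) = 165.
Row 3: 155 + 85 + 170 + 100 + ? = 650, so (3,3) = 140.
Column 2 must total 650; the given cells sum to 545, so (5,2) = 105.
Column 4 must total 650; the given cells sum to 520, so (4,4) = 130.
Using main diagonal: 125 + 140 + 130 + 120 + ? → (1,1) = 650 − 515 = 135.
Using row 1: 135 + 190 + 95 + 150 + ? → (1,5) = 650 − 570 = 80.
Column 5 must total 650; the given cells sum to 465, so (4,5) = 185.
From anti-diagonal, 650 − (80 + 110 + 140 + 145) gives (5,1) = 175.
Row 5: 175 + 105 + 90 + 120 + ? = 650, so (5,3) = 160.
Column 1: 135 + 70 + 155 + 175 + ? = 650, so (4,1) = 115.
The remaining cell in column 3 is (4,3) = 650 − 575 = 75.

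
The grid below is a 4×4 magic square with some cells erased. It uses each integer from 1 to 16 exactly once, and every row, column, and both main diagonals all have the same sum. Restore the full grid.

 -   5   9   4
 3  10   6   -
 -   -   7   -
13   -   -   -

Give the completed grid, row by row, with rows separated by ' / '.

The entries are 1 through 16, which sum to 136, so each line sums to 136/4 = 34.
Row 1 must total 34; the given cells sum to 18, so (1,1) = 16.
Row 2 needs 34; the known cells sum to 19, so (2,4) = 15.
Column 1 must total 34; the given cells sum to 32, so (3,1) = 2.
Using column 3: 9 + 6 + 7 + ? → (4,3) = 34 − 22 = 12.
Main diagonal must total 34; the given cells sum to 33, so (4,4) = 1.
Anti-diagonal needs 34; the known cells sum to 23, so (3,2) = 11.
Row 3 must total 34; the given cells sum to 20, so (3,4) = 14.
The remaining cell in row 4 is (4,2) = 34 − 26 = 8.

16 5 9 4 / 3 10 6 15 / 2 11 7 14 / 13 8 12 1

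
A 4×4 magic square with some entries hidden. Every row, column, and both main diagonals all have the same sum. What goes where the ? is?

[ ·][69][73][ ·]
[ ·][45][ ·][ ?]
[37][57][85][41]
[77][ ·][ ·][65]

61

Row 3 is complete and sums to 220; that is the magic constant.
From column 2, 220 − (69 + 45 + 57) gives (4,2) = 49.
The remaining cell in main diagonal is (1,1) = 220 − 195 = 25.
Row 1: 25 + 69 + 73 + ? = 220, so (1,4) = 53.
Using row 4: 77 + 49 + 65 + ? → (4,3) = 220 − 191 = 29.
Using column 1: 25 + 37 + 77 + ? → (2,1) = 220 − 139 = 81.
Using column 3: 73 + 85 + 29 + ? → (2,3) = 220 − 187 = 33.
From column 4, 220 − (53 + 41 + 65) gives (2,4) = 61.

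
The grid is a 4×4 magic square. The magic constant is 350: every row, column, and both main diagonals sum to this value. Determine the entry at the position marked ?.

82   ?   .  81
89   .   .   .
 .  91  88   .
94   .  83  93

92

The remaining cell in row 4 is (4,2) = 350 − 270 = 80.
Column 1: 82 + 89 + 94 + ? = 350, so (3,1) = 85.
Main diagonal needs 350; the known cells sum to 263, so (2,2) = 87.
Anti-diagonal needs 350; the known cells sum to 266, so (2,3) = 84.
Row 2 must total 350; the given cells sum to 260, so (2,4) = 90.
From row 3, 350 − (85 + 91 + 88) gives (3,4) = 86.
Column 2: 87 + 91 + 80 + ? = 350, so (1,2) = 92.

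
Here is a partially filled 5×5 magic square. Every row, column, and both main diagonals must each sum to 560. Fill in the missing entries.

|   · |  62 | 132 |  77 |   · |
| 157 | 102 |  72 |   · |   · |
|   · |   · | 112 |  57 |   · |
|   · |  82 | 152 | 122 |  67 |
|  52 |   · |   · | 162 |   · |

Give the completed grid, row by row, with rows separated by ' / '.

From row 4, 560 − (82 + 152 + 122 + 67) gives (4,1) = 137.
Using column 3: 132 + 72 + 112 + 152 + ? → (5,3) = 560 − 468 = 92.
The remaining cell in column 4 is (2,4) = 560 − 418 = 142.
From anti-diagonal, 560 − (142 + 112 + 82 + 52) gives (1,5) = 172.
Using row 1: 62 + 132 + 77 + 172 + ? → (1,1) = 560 − 443 = 117.
Row 2 must total 560; the given cells sum to 473, so (2,5) = 87.
Column 1: 117 + 157 + 137 + 52 + ? = 560, so (3,1) = 97.
The remaining cell in main diagonal is (5,5) = 560 − 453 = 107.
Row 5 must total 560; the given cells sum to 413, so (5,2) = 147.
Column 2: 62 + 102 + 82 + 147 + ? = 560, so (3,2) = 167.
Using column 5: 172 + 87 + 67 + 107 + ? → (3,5) = 560 − 433 = 127.

117 62 132 77 172 / 157 102 72 142 87 / 97 167 112 57 127 / 137 82 152 122 67 / 52 147 92 162 107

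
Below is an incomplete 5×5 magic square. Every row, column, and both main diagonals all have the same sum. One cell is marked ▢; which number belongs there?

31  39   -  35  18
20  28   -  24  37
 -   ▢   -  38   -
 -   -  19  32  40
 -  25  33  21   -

22

Column 4 is complete and sums to 150; that is the magic constant.
Using row 1: 31 + 39 + 35 + 18 + ? → (1,3) = 150 − 123 = 27.
Row 2 needs 150; the known cells sum to 109, so (2,3) = 41.
Column 3: 27 + 41 + 19 + 33 + ? = 150, so (3,3) = 30.
Using main diagonal: 31 + 28 + 30 + 32 + ? → (5,5) = 150 − 121 = 29.
Row 5 needs 150; the known cells sum to 108, so (5,1) = 42.
Column 5 needs 150; the known cells sum to 124, so (3,5) = 26.
The remaining cell in anti-diagonal is (4,2) = 150 − 114 = 36.
Row 4: 36 + 19 + 32 + 40 + ? = 150, so (4,1) = 23.
Column 1 needs 150; the known cells sum to 116, so (3,1) = 34.
Using column 2: 39 + 28 + 36 + 25 + ? → (3,2) = 150 − 128 = 22.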